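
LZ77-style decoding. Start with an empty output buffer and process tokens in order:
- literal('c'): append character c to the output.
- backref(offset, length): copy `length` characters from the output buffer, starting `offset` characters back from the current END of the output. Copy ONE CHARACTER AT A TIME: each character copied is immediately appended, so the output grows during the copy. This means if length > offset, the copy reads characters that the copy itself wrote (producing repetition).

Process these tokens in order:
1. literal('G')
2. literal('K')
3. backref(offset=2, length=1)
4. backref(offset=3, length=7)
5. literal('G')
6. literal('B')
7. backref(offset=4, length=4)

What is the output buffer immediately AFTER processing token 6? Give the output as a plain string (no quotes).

Token 1: literal('G'). Output: "G"
Token 2: literal('K'). Output: "GK"
Token 3: backref(off=2, len=1). Copied 'G' from pos 0. Output: "GKG"
Token 4: backref(off=3, len=7) (overlapping!). Copied 'GKGGKGG' from pos 0. Output: "GKGGKGGKGG"
Token 5: literal('G'). Output: "GKGGKGGKGGG"
Token 6: literal('B'). Output: "GKGGKGGKGGGB"

Answer: GKGGKGGKGGGB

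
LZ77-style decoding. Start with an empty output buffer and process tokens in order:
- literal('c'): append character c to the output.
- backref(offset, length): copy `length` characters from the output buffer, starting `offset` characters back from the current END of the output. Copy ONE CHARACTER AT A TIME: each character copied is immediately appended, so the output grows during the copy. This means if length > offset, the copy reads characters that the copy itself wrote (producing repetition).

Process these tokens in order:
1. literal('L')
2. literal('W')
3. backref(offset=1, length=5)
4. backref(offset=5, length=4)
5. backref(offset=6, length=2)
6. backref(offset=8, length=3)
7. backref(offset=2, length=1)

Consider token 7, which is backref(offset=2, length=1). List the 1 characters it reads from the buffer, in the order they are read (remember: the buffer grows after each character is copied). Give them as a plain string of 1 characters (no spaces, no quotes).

Token 1: literal('L'). Output: "L"
Token 2: literal('W'). Output: "LW"
Token 3: backref(off=1, len=5) (overlapping!). Copied 'WWWWW' from pos 1. Output: "LWWWWWW"
Token 4: backref(off=5, len=4). Copied 'WWWW' from pos 2. Output: "LWWWWWWWWWW"
Token 5: backref(off=6, len=2). Copied 'WW' from pos 5. Output: "LWWWWWWWWWWWW"
Token 6: backref(off=8, len=3). Copied 'WWW' from pos 5. Output: "LWWWWWWWWWWWWWWW"
Token 7: backref(off=2, len=1). Buffer before: "LWWWWWWWWWWWWWWW" (len 16)
  byte 1: read out[14]='W', append. Buffer now: "LWWWWWWWWWWWWWWWW"

Answer: W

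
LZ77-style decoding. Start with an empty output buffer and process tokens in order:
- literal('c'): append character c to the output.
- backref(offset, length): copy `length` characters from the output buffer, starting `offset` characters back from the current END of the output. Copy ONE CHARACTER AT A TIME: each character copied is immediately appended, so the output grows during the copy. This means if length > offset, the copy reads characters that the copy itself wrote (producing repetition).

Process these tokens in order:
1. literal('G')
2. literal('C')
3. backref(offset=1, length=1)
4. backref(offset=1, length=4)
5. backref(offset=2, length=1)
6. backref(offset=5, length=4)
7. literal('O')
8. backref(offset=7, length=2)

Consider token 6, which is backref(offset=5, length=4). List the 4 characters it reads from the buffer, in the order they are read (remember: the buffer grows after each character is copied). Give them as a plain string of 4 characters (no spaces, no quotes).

Token 1: literal('G'). Output: "G"
Token 2: literal('C'). Output: "GC"
Token 3: backref(off=1, len=1). Copied 'C' from pos 1. Output: "GCC"
Token 4: backref(off=1, len=4) (overlapping!). Copied 'CCCC' from pos 2. Output: "GCCCCCC"
Token 5: backref(off=2, len=1). Copied 'C' from pos 5. Output: "GCCCCCCC"
Token 6: backref(off=5, len=4). Buffer before: "GCCCCCCC" (len 8)
  byte 1: read out[3]='C', append. Buffer now: "GCCCCCCCC"
  byte 2: read out[4]='C', append. Buffer now: "GCCCCCCCCC"
  byte 3: read out[5]='C', append. Buffer now: "GCCCCCCCCCC"
  byte 4: read out[6]='C', append. Buffer now: "GCCCCCCCCCCC"

Answer: CCCC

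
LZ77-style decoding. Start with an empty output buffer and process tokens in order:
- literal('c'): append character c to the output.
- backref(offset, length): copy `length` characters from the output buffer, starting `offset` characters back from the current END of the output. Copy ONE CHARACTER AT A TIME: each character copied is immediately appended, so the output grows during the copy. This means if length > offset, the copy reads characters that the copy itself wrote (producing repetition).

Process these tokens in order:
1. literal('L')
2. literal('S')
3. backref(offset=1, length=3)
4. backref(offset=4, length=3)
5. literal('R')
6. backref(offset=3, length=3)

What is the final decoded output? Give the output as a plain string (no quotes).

Token 1: literal('L'). Output: "L"
Token 2: literal('S'). Output: "LS"
Token 3: backref(off=1, len=3) (overlapping!). Copied 'SSS' from pos 1. Output: "LSSSS"
Token 4: backref(off=4, len=3). Copied 'SSS' from pos 1. Output: "LSSSSSSS"
Token 5: literal('R'). Output: "LSSSSSSSR"
Token 6: backref(off=3, len=3). Copied 'SSR' from pos 6. Output: "LSSSSSSSRSSR"

Answer: LSSSSSSSRSSR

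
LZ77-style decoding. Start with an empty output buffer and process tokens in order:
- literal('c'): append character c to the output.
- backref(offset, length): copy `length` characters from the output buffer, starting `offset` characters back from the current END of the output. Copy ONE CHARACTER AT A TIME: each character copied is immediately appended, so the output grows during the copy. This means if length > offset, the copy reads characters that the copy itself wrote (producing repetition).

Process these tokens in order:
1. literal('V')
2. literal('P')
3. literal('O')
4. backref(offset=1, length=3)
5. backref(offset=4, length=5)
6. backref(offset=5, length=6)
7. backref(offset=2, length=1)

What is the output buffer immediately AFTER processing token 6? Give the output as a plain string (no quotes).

Token 1: literal('V'). Output: "V"
Token 2: literal('P'). Output: "VP"
Token 3: literal('O'). Output: "VPO"
Token 4: backref(off=1, len=3) (overlapping!). Copied 'OOO' from pos 2. Output: "VPOOOO"
Token 5: backref(off=4, len=5) (overlapping!). Copied 'OOOOO' from pos 2. Output: "VPOOOOOOOOO"
Token 6: backref(off=5, len=6) (overlapping!). Copied 'OOOOOO' from pos 6. Output: "VPOOOOOOOOOOOOOOO"

Answer: VPOOOOOOOOOOOOOOO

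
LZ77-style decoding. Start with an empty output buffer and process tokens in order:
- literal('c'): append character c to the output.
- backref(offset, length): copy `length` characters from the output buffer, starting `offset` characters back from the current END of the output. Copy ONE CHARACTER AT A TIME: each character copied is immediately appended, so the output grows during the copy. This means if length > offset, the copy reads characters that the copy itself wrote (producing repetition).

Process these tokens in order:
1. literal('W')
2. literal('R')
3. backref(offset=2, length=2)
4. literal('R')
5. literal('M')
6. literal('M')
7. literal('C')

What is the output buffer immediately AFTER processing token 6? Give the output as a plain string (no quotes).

Token 1: literal('W'). Output: "W"
Token 2: literal('R'). Output: "WR"
Token 3: backref(off=2, len=2). Copied 'WR' from pos 0. Output: "WRWR"
Token 4: literal('R'). Output: "WRWRR"
Token 5: literal('M'). Output: "WRWRRM"
Token 6: literal('M'). Output: "WRWRRMM"

Answer: WRWRRMM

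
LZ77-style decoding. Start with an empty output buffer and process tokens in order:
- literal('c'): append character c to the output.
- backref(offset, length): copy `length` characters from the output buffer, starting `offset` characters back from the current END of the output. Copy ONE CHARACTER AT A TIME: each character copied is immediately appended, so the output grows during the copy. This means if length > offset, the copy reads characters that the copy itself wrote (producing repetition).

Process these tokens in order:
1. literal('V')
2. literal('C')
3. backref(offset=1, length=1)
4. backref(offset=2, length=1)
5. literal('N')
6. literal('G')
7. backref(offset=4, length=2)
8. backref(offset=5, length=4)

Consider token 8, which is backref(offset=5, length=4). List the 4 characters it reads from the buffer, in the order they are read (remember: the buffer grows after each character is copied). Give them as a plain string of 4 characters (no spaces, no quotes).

Token 1: literal('V'). Output: "V"
Token 2: literal('C'). Output: "VC"
Token 3: backref(off=1, len=1). Copied 'C' from pos 1. Output: "VCC"
Token 4: backref(off=2, len=1). Copied 'C' from pos 1. Output: "VCCC"
Token 5: literal('N'). Output: "VCCCN"
Token 6: literal('G'). Output: "VCCCNG"
Token 7: backref(off=4, len=2). Copied 'CC' from pos 2. Output: "VCCCNGCC"
Token 8: backref(off=5, len=4). Buffer before: "VCCCNGCC" (len 8)
  byte 1: read out[3]='C', append. Buffer now: "VCCCNGCCC"
  byte 2: read out[4]='N', append. Buffer now: "VCCCNGCCCN"
  byte 3: read out[5]='G', append. Buffer now: "VCCCNGCCCNG"
  byte 4: read out[6]='C', append. Buffer now: "VCCCNGCCCNGC"

Answer: CNGC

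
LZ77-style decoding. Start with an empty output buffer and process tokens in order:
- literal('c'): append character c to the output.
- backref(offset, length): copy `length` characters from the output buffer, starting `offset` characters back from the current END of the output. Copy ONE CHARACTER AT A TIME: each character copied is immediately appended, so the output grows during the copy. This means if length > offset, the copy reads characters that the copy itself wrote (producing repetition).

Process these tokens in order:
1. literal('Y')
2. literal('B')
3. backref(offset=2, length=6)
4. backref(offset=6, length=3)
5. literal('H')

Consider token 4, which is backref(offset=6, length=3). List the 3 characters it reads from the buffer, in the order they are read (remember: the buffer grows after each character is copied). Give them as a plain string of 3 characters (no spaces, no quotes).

Token 1: literal('Y'). Output: "Y"
Token 2: literal('B'). Output: "YB"
Token 3: backref(off=2, len=6) (overlapping!). Copied 'YBYBYB' from pos 0. Output: "YBYBYBYB"
Token 4: backref(off=6, len=3). Buffer before: "YBYBYBYB" (len 8)
  byte 1: read out[2]='Y', append. Buffer now: "YBYBYBYBY"
  byte 2: read out[3]='B', append. Buffer now: "YBYBYBYBYB"
  byte 3: read out[4]='Y', append. Buffer now: "YBYBYBYBYBY"

Answer: YBY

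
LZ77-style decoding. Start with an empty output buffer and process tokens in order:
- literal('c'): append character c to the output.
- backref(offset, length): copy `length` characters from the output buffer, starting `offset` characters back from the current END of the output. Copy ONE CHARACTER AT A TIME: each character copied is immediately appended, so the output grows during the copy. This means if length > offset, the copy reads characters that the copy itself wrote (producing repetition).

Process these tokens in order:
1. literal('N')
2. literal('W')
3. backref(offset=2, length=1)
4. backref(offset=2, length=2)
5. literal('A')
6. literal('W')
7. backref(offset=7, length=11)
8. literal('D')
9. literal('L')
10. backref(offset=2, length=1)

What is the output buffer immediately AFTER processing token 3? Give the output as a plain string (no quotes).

Token 1: literal('N'). Output: "N"
Token 2: literal('W'). Output: "NW"
Token 3: backref(off=2, len=1). Copied 'N' from pos 0. Output: "NWN"

Answer: NWN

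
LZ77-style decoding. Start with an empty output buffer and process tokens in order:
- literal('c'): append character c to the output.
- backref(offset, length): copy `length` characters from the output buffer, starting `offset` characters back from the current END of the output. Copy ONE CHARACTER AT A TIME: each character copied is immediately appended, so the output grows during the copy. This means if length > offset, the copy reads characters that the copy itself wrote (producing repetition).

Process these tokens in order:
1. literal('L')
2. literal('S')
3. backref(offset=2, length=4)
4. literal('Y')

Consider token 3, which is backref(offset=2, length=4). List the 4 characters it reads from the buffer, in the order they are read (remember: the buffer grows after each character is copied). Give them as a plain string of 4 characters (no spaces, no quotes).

Answer: LSLS

Derivation:
Token 1: literal('L'). Output: "L"
Token 2: literal('S'). Output: "LS"
Token 3: backref(off=2, len=4). Buffer before: "LS" (len 2)
  byte 1: read out[0]='L', append. Buffer now: "LSL"
  byte 2: read out[1]='S', append. Buffer now: "LSLS"
  byte 3: read out[2]='L', append. Buffer now: "LSLSL"
  byte 4: read out[3]='S', append. Buffer now: "LSLSLS"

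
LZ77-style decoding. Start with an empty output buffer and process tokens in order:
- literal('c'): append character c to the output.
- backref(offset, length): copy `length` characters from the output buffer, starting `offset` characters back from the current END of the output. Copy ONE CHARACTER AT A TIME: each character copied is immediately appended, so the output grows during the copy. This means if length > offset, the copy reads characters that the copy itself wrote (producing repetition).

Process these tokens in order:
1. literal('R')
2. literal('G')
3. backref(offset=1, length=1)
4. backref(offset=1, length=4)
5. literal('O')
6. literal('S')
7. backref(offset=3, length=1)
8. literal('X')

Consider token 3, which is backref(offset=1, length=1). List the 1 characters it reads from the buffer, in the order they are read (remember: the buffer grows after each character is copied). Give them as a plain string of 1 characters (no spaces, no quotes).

Token 1: literal('R'). Output: "R"
Token 2: literal('G'). Output: "RG"
Token 3: backref(off=1, len=1). Buffer before: "RG" (len 2)
  byte 1: read out[1]='G', append. Buffer now: "RGG"

Answer: G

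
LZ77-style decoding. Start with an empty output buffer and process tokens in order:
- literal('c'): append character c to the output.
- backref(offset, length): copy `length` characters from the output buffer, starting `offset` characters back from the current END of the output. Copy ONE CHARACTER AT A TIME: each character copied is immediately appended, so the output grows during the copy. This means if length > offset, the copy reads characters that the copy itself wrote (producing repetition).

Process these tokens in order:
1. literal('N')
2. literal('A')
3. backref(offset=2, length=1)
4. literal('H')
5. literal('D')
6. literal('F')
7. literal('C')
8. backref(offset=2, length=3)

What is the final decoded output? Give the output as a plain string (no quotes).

Token 1: literal('N'). Output: "N"
Token 2: literal('A'). Output: "NA"
Token 3: backref(off=2, len=1). Copied 'N' from pos 0. Output: "NAN"
Token 4: literal('H'). Output: "NANH"
Token 5: literal('D'). Output: "NANHD"
Token 6: literal('F'). Output: "NANHDF"
Token 7: literal('C'). Output: "NANHDFC"
Token 8: backref(off=2, len=3) (overlapping!). Copied 'FCF' from pos 5. Output: "NANHDFCFCF"

Answer: NANHDFCFCF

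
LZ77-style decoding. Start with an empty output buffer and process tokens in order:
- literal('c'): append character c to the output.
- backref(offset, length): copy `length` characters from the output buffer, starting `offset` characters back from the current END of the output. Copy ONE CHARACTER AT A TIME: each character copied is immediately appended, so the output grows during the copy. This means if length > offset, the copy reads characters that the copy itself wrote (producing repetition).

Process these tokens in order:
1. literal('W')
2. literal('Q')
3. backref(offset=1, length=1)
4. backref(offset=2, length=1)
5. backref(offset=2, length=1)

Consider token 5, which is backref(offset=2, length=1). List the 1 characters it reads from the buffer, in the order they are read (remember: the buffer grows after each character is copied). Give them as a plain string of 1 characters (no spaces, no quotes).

Answer: Q

Derivation:
Token 1: literal('W'). Output: "W"
Token 2: literal('Q'). Output: "WQ"
Token 3: backref(off=1, len=1). Copied 'Q' from pos 1. Output: "WQQ"
Token 4: backref(off=2, len=1). Copied 'Q' from pos 1. Output: "WQQQ"
Token 5: backref(off=2, len=1). Buffer before: "WQQQ" (len 4)
  byte 1: read out[2]='Q', append. Buffer now: "WQQQQ"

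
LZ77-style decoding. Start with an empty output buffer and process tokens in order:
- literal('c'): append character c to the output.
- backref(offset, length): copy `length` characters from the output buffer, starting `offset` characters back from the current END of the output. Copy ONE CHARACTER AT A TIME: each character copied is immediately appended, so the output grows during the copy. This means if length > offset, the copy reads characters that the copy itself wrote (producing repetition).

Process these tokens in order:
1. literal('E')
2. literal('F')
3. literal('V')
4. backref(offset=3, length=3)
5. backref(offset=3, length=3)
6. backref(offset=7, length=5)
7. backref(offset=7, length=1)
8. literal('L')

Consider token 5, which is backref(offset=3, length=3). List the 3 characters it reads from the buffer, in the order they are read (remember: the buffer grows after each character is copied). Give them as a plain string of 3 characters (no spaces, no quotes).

Answer: EFV

Derivation:
Token 1: literal('E'). Output: "E"
Token 2: literal('F'). Output: "EF"
Token 3: literal('V'). Output: "EFV"
Token 4: backref(off=3, len=3). Copied 'EFV' from pos 0. Output: "EFVEFV"
Token 5: backref(off=3, len=3). Buffer before: "EFVEFV" (len 6)
  byte 1: read out[3]='E', append. Buffer now: "EFVEFVE"
  byte 2: read out[4]='F', append. Buffer now: "EFVEFVEF"
  byte 3: read out[5]='V', append. Buffer now: "EFVEFVEFV"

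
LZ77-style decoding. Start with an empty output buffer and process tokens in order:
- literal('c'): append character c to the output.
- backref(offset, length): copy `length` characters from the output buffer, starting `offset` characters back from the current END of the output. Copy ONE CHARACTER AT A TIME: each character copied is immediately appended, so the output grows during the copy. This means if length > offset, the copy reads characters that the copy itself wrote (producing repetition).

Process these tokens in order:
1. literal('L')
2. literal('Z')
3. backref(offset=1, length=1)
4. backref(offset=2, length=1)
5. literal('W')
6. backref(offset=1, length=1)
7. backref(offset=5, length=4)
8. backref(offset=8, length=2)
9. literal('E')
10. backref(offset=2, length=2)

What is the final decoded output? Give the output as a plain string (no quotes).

Answer: LZZZWWZZZWZZEZE

Derivation:
Token 1: literal('L'). Output: "L"
Token 2: literal('Z'). Output: "LZ"
Token 3: backref(off=1, len=1). Copied 'Z' from pos 1. Output: "LZZ"
Token 4: backref(off=2, len=1). Copied 'Z' from pos 1. Output: "LZZZ"
Token 5: literal('W'). Output: "LZZZW"
Token 6: backref(off=1, len=1). Copied 'W' from pos 4. Output: "LZZZWW"
Token 7: backref(off=5, len=4). Copied 'ZZZW' from pos 1. Output: "LZZZWWZZZW"
Token 8: backref(off=8, len=2). Copied 'ZZ' from pos 2. Output: "LZZZWWZZZWZZ"
Token 9: literal('E'). Output: "LZZZWWZZZWZZE"
Token 10: backref(off=2, len=2). Copied 'ZE' from pos 11. Output: "LZZZWWZZZWZZEZE"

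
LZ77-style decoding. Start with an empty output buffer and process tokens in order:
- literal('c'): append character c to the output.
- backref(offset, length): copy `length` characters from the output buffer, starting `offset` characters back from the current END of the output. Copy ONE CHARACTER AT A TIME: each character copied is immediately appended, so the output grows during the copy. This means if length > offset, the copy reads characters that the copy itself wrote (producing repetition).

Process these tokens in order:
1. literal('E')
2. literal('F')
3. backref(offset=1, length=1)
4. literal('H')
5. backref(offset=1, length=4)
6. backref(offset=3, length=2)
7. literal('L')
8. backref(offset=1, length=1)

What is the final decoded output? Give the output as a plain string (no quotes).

Token 1: literal('E'). Output: "E"
Token 2: literal('F'). Output: "EF"
Token 3: backref(off=1, len=1). Copied 'F' from pos 1. Output: "EFF"
Token 4: literal('H'). Output: "EFFH"
Token 5: backref(off=1, len=4) (overlapping!). Copied 'HHHH' from pos 3. Output: "EFFHHHHH"
Token 6: backref(off=3, len=2). Copied 'HH' from pos 5. Output: "EFFHHHHHHH"
Token 7: literal('L'). Output: "EFFHHHHHHHL"
Token 8: backref(off=1, len=1). Copied 'L' from pos 10. Output: "EFFHHHHHHHLL"

Answer: EFFHHHHHHHLL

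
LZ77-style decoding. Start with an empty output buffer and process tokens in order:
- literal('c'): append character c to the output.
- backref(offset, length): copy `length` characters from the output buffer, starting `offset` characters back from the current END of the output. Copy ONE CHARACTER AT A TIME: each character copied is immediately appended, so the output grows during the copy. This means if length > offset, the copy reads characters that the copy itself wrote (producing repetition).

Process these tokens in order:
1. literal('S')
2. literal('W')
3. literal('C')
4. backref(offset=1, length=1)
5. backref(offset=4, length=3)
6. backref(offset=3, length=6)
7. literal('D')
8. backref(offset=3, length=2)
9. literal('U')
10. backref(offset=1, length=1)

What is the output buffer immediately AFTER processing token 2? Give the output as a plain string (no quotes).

Token 1: literal('S'). Output: "S"
Token 2: literal('W'). Output: "SW"

Answer: SW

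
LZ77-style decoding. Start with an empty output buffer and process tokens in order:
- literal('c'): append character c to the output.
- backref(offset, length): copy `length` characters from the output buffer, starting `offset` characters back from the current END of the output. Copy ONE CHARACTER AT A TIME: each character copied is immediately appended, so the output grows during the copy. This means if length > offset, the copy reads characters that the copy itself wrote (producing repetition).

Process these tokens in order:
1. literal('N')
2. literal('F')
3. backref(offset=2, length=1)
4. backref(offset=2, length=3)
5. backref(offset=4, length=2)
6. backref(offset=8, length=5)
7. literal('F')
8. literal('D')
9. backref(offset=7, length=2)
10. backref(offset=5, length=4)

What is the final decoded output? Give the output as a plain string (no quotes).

Answer: NFNFNFNFNFNFNFDNFNFDN

Derivation:
Token 1: literal('N'). Output: "N"
Token 2: literal('F'). Output: "NF"
Token 3: backref(off=2, len=1). Copied 'N' from pos 0. Output: "NFN"
Token 4: backref(off=2, len=3) (overlapping!). Copied 'FNF' from pos 1. Output: "NFNFNF"
Token 5: backref(off=4, len=2). Copied 'NF' from pos 2. Output: "NFNFNFNF"
Token 6: backref(off=8, len=5). Copied 'NFNFN' from pos 0. Output: "NFNFNFNFNFNFN"
Token 7: literal('F'). Output: "NFNFNFNFNFNFNF"
Token 8: literal('D'). Output: "NFNFNFNFNFNFNFD"
Token 9: backref(off=7, len=2). Copied 'NF' from pos 8. Output: "NFNFNFNFNFNFNFDNF"
Token 10: backref(off=5, len=4). Copied 'NFDN' from pos 12. Output: "NFNFNFNFNFNFNFDNFNFDN"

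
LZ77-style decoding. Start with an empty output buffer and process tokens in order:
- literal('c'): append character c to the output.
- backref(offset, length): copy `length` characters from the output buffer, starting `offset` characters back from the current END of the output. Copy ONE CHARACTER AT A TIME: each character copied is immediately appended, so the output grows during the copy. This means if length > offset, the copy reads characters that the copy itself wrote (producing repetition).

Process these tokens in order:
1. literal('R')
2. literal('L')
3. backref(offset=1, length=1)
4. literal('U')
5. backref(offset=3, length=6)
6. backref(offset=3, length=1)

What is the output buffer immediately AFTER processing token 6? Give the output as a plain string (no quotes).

Token 1: literal('R'). Output: "R"
Token 2: literal('L'). Output: "RL"
Token 3: backref(off=1, len=1). Copied 'L' from pos 1. Output: "RLL"
Token 4: literal('U'). Output: "RLLU"
Token 5: backref(off=3, len=6) (overlapping!). Copied 'LLULLU' from pos 1. Output: "RLLULLULLU"
Token 6: backref(off=3, len=1). Copied 'L' from pos 7. Output: "RLLULLULLUL"

Answer: RLLULLULLUL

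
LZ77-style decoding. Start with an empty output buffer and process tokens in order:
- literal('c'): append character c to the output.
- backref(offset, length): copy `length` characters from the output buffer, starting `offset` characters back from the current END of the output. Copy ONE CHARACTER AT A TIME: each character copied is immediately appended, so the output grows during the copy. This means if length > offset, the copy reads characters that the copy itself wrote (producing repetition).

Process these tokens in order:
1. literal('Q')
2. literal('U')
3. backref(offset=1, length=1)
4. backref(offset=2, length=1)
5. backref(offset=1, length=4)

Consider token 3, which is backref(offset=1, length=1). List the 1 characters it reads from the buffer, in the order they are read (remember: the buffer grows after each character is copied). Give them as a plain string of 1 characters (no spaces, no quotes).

Answer: U

Derivation:
Token 1: literal('Q'). Output: "Q"
Token 2: literal('U'). Output: "QU"
Token 3: backref(off=1, len=1). Buffer before: "QU" (len 2)
  byte 1: read out[1]='U', append. Buffer now: "QUU"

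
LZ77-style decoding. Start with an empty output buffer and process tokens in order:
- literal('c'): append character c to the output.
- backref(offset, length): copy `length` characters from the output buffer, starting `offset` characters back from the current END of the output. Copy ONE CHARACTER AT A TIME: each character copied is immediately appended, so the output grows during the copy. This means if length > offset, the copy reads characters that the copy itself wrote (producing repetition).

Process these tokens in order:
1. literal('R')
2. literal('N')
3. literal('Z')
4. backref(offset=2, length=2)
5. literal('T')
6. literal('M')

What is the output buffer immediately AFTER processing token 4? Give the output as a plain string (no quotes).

Answer: RNZNZ

Derivation:
Token 1: literal('R'). Output: "R"
Token 2: literal('N'). Output: "RN"
Token 3: literal('Z'). Output: "RNZ"
Token 4: backref(off=2, len=2). Copied 'NZ' from pos 1. Output: "RNZNZ"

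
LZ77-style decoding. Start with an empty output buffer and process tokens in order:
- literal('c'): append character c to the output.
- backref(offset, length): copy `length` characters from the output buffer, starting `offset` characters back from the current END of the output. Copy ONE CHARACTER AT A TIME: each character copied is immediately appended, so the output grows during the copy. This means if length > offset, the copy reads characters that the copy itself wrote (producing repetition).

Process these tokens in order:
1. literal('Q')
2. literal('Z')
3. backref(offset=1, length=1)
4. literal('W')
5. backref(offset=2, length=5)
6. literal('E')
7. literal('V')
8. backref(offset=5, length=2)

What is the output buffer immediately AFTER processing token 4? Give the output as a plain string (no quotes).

Answer: QZZW

Derivation:
Token 1: literal('Q'). Output: "Q"
Token 2: literal('Z'). Output: "QZ"
Token 3: backref(off=1, len=1). Copied 'Z' from pos 1. Output: "QZZ"
Token 4: literal('W'). Output: "QZZW"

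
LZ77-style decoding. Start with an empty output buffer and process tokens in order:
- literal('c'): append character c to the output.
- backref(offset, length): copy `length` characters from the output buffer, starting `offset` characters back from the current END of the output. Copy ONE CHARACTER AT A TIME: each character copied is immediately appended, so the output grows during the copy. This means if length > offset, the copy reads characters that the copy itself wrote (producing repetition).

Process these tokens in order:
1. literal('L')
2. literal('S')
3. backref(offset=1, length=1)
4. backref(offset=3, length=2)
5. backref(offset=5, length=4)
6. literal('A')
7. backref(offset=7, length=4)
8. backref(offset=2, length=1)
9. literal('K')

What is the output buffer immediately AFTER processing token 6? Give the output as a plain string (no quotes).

Token 1: literal('L'). Output: "L"
Token 2: literal('S'). Output: "LS"
Token 3: backref(off=1, len=1). Copied 'S' from pos 1. Output: "LSS"
Token 4: backref(off=3, len=2). Copied 'LS' from pos 0. Output: "LSSLS"
Token 5: backref(off=5, len=4). Copied 'LSSL' from pos 0. Output: "LSSLSLSSL"
Token 6: literal('A'). Output: "LSSLSLSSLA"

Answer: LSSLSLSSLA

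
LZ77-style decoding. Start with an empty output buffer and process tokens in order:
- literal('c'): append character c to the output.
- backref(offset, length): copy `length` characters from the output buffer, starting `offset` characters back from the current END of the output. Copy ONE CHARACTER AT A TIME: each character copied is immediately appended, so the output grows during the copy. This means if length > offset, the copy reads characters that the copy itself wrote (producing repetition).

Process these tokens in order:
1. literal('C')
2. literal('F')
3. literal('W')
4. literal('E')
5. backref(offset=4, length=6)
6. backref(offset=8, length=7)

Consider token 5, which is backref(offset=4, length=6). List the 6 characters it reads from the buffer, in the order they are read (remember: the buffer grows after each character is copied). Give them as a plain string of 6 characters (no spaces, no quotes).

Token 1: literal('C'). Output: "C"
Token 2: literal('F'). Output: "CF"
Token 3: literal('W'). Output: "CFW"
Token 4: literal('E'). Output: "CFWE"
Token 5: backref(off=4, len=6). Buffer before: "CFWE" (len 4)
  byte 1: read out[0]='C', append. Buffer now: "CFWEC"
  byte 2: read out[1]='F', append. Buffer now: "CFWECF"
  byte 3: read out[2]='W', append. Buffer now: "CFWECFW"
  byte 4: read out[3]='E', append. Buffer now: "CFWECFWE"
  byte 5: read out[4]='C', append. Buffer now: "CFWECFWEC"
  byte 6: read out[5]='F', append. Buffer now: "CFWECFWECF"

Answer: CFWECF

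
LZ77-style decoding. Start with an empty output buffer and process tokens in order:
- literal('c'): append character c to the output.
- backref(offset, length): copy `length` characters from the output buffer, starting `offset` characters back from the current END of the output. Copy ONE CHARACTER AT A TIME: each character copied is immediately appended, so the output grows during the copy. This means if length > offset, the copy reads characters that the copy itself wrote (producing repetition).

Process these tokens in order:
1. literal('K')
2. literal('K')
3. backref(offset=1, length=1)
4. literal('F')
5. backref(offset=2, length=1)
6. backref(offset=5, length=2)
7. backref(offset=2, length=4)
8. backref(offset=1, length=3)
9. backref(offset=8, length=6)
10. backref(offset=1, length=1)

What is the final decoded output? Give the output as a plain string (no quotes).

Answer: KKKFKKKKKKKKKKKKKKKKK

Derivation:
Token 1: literal('K'). Output: "K"
Token 2: literal('K'). Output: "KK"
Token 3: backref(off=1, len=1). Copied 'K' from pos 1. Output: "KKK"
Token 4: literal('F'). Output: "KKKF"
Token 5: backref(off=2, len=1). Copied 'K' from pos 2. Output: "KKKFK"
Token 6: backref(off=5, len=2). Copied 'KK' from pos 0. Output: "KKKFKKK"
Token 7: backref(off=2, len=4) (overlapping!). Copied 'KKKK' from pos 5. Output: "KKKFKKKKKKK"
Token 8: backref(off=1, len=3) (overlapping!). Copied 'KKK' from pos 10. Output: "KKKFKKKKKKKKKK"
Token 9: backref(off=8, len=6). Copied 'KKKKKK' from pos 6. Output: "KKKFKKKKKKKKKKKKKKKK"
Token 10: backref(off=1, len=1). Copied 'K' from pos 19. Output: "KKKFKKKKKKKKKKKKKKKKK"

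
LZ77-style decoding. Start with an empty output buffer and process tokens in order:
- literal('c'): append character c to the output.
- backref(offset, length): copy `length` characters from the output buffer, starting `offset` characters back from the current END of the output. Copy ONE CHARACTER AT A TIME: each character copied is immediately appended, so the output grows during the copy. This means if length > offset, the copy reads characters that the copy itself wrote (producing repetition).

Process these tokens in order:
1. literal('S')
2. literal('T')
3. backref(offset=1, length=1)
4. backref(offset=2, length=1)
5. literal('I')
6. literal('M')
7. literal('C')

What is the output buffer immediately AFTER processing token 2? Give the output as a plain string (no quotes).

Token 1: literal('S'). Output: "S"
Token 2: literal('T'). Output: "ST"

Answer: ST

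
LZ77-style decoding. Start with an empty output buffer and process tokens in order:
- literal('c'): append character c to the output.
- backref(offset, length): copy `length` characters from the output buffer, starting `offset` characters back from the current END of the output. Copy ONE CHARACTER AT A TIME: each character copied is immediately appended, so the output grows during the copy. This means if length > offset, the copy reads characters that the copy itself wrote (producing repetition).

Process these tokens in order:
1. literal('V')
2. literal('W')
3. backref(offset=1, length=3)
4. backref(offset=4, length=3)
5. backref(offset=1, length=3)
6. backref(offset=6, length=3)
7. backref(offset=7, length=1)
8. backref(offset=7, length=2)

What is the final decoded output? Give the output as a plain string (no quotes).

Answer: VWWWWWWWWWWWWWWWW

Derivation:
Token 1: literal('V'). Output: "V"
Token 2: literal('W'). Output: "VW"
Token 3: backref(off=1, len=3) (overlapping!). Copied 'WWW' from pos 1. Output: "VWWWW"
Token 4: backref(off=4, len=3). Copied 'WWW' from pos 1. Output: "VWWWWWWW"
Token 5: backref(off=1, len=3) (overlapping!). Copied 'WWW' from pos 7. Output: "VWWWWWWWWWW"
Token 6: backref(off=6, len=3). Copied 'WWW' from pos 5. Output: "VWWWWWWWWWWWWW"
Token 7: backref(off=7, len=1). Copied 'W' from pos 7. Output: "VWWWWWWWWWWWWWW"
Token 8: backref(off=7, len=2). Copied 'WW' from pos 8. Output: "VWWWWWWWWWWWWWWWW"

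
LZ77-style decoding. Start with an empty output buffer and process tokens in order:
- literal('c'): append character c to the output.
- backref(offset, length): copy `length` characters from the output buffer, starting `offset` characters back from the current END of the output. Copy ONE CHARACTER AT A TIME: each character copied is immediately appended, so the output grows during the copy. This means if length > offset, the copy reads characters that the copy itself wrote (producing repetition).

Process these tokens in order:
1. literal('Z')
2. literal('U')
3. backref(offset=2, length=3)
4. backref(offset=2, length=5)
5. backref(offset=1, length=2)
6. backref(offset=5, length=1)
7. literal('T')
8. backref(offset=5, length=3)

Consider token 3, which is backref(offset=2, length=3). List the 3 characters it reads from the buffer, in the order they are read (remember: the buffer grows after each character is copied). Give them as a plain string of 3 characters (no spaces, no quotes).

Answer: ZUZ

Derivation:
Token 1: literal('Z'). Output: "Z"
Token 2: literal('U'). Output: "ZU"
Token 3: backref(off=2, len=3). Buffer before: "ZU" (len 2)
  byte 1: read out[0]='Z', append. Buffer now: "ZUZ"
  byte 2: read out[1]='U', append. Buffer now: "ZUZU"
  byte 3: read out[2]='Z', append. Buffer now: "ZUZUZ"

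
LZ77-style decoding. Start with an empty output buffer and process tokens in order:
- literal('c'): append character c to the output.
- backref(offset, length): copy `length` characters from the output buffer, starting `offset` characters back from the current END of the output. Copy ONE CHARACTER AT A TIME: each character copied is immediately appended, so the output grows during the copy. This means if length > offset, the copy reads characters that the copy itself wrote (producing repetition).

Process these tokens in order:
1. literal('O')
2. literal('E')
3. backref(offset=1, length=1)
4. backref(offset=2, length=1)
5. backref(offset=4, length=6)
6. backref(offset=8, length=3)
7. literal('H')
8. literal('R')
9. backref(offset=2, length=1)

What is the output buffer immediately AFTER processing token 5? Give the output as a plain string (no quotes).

Token 1: literal('O'). Output: "O"
Token 2: literal('E'). Output: "OE"
Token 3: backref(off=1, len=1). Copied 'E' from pos 1. Output: "OEE"
Token 4: backref(off=2, len=1). Copied 'E' from pos 1. Output: "OEEE"
Token 5: backref(off=4, len=6) (overlapping!). Copied 'OEEEOE' from pos 0. Output: "OEEEOEEEOE"

Answer: OEEEOEEEOE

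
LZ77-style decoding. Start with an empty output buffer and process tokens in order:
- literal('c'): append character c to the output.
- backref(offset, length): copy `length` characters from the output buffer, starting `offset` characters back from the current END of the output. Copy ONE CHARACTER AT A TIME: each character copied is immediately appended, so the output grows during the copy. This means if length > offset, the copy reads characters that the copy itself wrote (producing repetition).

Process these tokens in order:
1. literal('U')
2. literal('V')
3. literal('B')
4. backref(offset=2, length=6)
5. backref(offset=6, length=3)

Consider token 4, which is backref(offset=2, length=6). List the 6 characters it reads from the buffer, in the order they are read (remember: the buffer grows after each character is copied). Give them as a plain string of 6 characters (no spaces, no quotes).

Token 1: literal('U'). Output: "U"
Token 2: literal('V'). Output: "UV"
Token 3: literal('B'). Output: "UVB"
Token 4: backref(off=2, len=6). Buffer before: "UVB" (len 3)
  byte 1: read out[1]='V', append. Buffer now: "UVBV"
  byte 2: read out[2]='B', append. Buffer now: "UVBVB"
  byte 3: read out[3]='V', append. Buffer now: "UVBVBV"
  byte 4: read out[4]='B', append. Buffer now: "UVBVBVB"
  byte 5: read out[5]='V', append. Buffer now: "UVBVBVBV"
  byte 6: read out[6]='B', append. Buffer now: "UVBVBVBVB"

Answer: VBVBVB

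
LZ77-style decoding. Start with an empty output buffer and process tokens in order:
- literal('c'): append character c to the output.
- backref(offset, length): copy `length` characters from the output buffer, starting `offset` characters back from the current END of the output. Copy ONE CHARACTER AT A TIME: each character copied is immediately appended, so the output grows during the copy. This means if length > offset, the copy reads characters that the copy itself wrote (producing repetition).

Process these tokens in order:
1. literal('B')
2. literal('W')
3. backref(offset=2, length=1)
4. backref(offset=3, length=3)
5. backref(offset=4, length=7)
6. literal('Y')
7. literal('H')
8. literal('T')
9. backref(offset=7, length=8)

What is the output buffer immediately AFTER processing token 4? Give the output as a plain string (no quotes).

Answer: BWBBWB

Derivation:
Token 1: literal('B'). Output: "B"
Token 2: literal('W'). Output: "BW"
Token 3: backref(off=2, len=1). Copied 'B' from pos 0. Output: "BWB"
Token 4: backref(off=3, len=3). Copied 'BWB' from pos 0. Output: "BWBBWB"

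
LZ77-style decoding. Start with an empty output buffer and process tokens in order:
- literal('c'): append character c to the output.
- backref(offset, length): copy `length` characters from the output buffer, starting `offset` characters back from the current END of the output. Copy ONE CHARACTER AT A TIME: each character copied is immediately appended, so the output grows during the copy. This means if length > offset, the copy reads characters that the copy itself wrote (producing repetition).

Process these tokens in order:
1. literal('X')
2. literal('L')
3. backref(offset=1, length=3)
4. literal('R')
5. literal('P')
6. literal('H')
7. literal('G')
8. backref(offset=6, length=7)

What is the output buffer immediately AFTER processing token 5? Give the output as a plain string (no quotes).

Token 1: literal('X'). Output: "X"
Token 2: literal('L'). Output: "XL"
Token 3: backref(off=1, len=3) (overlapping!). Copied 'LLL' from pos 1. Output: "XLLLL"
Token 4: literal('R'). Output: "XLLLLR"
Token 5: literal('P'). Output: "XLLLLRP"

Answer: XLLLLRP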